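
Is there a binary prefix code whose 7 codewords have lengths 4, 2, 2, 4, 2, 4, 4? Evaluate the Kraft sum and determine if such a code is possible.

With common denominator 2^4 = 16: Σ 2^(−ℓᵢ) = 1/16 + 4/16 + 4/16 + 1/16 + 4/16 + 1/16 + 1/16 = 16/16 = 1.
Kraft's inequality requires Σ ≤ 1; here Σ = 1 ≤ 1, so such a prefix code exists.

1; yes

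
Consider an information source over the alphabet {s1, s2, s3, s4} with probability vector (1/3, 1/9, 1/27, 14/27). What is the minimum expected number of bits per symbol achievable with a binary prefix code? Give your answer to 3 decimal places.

1.630 bits/symbol

Repeatedly combine the two least-probable nodes; the expected code length is the sum of the merged weights.
merge 1/27 + 1/9 → 4/27
merge 4/27 + 1/3 → 13/27
merge 13/27 + 14/27 → 1
L = 4/27 + 13/27 + 1 = 44/27 ≈ 1.630 bits/symbol.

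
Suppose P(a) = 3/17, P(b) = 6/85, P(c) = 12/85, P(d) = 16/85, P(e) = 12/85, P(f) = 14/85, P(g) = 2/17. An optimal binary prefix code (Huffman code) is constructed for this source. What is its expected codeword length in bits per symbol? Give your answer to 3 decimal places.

Repeatedly combine the two least-probable nodes; the expected code length is the sum of the merged weights.
merge 6/85 + 2/17 → 16/85
merge 12/85 + 12/85 → 24/85
merge 14/85 + 3/17 → 29/85
merge 16/85 + 16/85 → 32/85
merge 24/85 + 29/85 → 53/85
merge 32/85 + 53/85 → 1
L = 16/85 + 24/85 + 29/85 + 32/85 + 53/85 + 1 = 239/85 ≈ 2.812 bits/symbol.

2.812 bits/symbol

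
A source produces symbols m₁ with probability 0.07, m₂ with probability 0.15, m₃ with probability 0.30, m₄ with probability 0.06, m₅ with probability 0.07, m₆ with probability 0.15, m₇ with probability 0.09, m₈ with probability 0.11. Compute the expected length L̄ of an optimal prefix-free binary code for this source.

Repeatedly combine the two least-probable nodes; the expected code length is the sum of the merged weights.
merge 3/50 + 7/100 → 13/100
merge 7/100 + 9/100 → 4/25
merge 11/100 + 13/100 → 6/25
merge 3/20 + 3/20 → 3/10
merge 4/25 + 6/25 → 2/5
merge 3/10 + 3/10 → 3/5
merge 2/5 + 3/5 → 1
L = 13/100 + 4/25 + 6/25 + 3/10 + 2/5 + 3/5 + 1 = 283/100 = 2.83 bits/symbol.

2.83 bits/symbol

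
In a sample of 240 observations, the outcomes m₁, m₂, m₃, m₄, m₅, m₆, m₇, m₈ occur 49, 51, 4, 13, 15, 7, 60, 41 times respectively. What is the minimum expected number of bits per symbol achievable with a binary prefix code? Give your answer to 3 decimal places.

Probabilities are the counts divided by 240.
Repeatedly combine the two least-probable nodes; the expected code length is the sum of the merged weights.
merge 1/60 + 7/240 → 11/240
merge 11/240 + 13/240 → 1/10
merge 1/16 + 1/10 → 13/80
merge 13/80 + 41/240 → 1/3
merge 49/240 + 17/80 → 5/12
merge 1/4 + 1/3 → 7/12
merge 5/12 + 7/12 → 1
L = 11/240 + 1/10 + 13/80 + 1/3 + 5/12 + 7/12 + 1 = 317/120 ≈ 2.642 bits/symbol.

2.642 bits/symbol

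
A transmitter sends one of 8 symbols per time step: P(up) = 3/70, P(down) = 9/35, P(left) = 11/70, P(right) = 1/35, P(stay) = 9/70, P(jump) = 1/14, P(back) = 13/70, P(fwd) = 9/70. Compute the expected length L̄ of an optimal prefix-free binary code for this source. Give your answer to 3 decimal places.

2.771 bits/symbol

Repeatedly combine the two least-probable nodes; the expected code length is the sum of the merged weights.
merge 1/35 + 3/70 → 1/14
merge 1/14 + 1/14 → 1/7
merge 9/70 + 9/70 → 9/35
merge 1/7 + 11/70 → 3/10
merge 13/70 + 9/35 → 31/70
merge 9/35 + 3/10 → 39/70
merge 31/70 + 39/70 → 1
L = 1/14 + 1/7 + 9/35 + 3/10 + 31/70 + 39/70 + 1 = 97/35 ≈ 2.771 bits/symbol.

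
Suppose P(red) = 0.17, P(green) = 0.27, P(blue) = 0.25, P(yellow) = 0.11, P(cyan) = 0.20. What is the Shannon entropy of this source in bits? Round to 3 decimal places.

H = −Σ pᵢ log₂ pᵢ.
−0.17·log₂(0.17) = 0.4346
−0.27·log₂(0.27) = 0.5100
−0.25·log₂(0.25) = 0.5000
−0.11·log₂(0.11) = 0.3503
−0.20·log₂(0.20) = 0.4644
Sum ≈ 2.2593 → 2.259 bits.

2.259 bits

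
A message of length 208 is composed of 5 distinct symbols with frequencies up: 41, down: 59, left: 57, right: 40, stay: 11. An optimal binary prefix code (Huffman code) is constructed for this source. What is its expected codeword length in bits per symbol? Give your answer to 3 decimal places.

Probabilities are the counts divided by 208.
Repeatedly combine the two least-probable nodes; the expected code length is the sum of the merged weights.
merge 11/208 + 5/26 → 51/208
merge 41/208 + 51/208 → 23/52
merge 57/208 + 59/208 → 29/52
merge 23/52 + 29/52 → 1
L = 51/208 + 23/52 + 29/52 + 1 = 467/208 ≈ 2.245 bits/symbol.

2.245 bits/symbol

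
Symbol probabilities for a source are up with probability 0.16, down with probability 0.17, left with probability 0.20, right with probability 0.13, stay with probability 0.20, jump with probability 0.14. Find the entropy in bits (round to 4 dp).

H = −Σ pᵢ log₂ pᵢ.
−0.16·log₂(0.16) = 0.4230
−0.17·log₂(0.17) = 0.4346
−0.20·log₂(0.20) = 0.4644
−0.13·log₂(0.13) = 0.3826
−0.20·log₂(0.20) = 0.4644
−0.14·log₂(0.14) = 0.3971
Sum ≈ 2.5661 → 2.5661 bits.

2.5661 bits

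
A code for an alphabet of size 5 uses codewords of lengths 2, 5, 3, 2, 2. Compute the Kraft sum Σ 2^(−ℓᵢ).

0.90625

With common denominator 2^5 = 32: Σ 2^(−ℓᵢ) = 8/32 + 1/32 + 4/32 + 8/32 + 8/32 = 29/32 = 0.90625.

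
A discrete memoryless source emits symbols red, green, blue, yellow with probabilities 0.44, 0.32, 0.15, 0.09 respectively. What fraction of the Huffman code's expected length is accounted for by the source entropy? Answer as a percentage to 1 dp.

Entropy H = −Σ p log₂ p ≈ 1.7704 bits.
Huffman merges: 9/100+3/20→6/25; 6/25+8/25→14/25; 11/25+14/25→1. L = 9/5 ≈ 1.8000.
Efficiency = H/L = 1.7704/1.8000 = 98.4%.

98.4%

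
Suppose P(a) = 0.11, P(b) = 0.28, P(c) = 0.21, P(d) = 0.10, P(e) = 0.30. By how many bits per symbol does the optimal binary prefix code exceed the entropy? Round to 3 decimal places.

Entropy H = −Σ p log₂ p ≈ 2.1906 bits.
Huffman merges: 1/10+11/100→21/100; 21/100+21/100→21/50; 7/25+3/10→29/50; 21/50+29/50→1. L = 221/100 ≈ 2.2100.
L − H = 2.2100 − 2.1906 = 0.019 bits.

0.019 bits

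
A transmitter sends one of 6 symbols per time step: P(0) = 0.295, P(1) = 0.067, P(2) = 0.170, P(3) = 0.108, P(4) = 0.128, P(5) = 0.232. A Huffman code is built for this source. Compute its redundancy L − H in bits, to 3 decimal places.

Entropy H = −Σ p log₂ p ≈ 2.4308 bits.
Huffman merges: 67/1000+27/250→7/40; 16/125+17/100→149/500; 7/40+29/125→407/1000; 59/200+149/500→593/1000; 407/1000+593/1000→1. L = 2473/1000 ≈ 2.4730.
L − H = 2.4730 − 2.4308 = 0.042 bits.

0.042 bits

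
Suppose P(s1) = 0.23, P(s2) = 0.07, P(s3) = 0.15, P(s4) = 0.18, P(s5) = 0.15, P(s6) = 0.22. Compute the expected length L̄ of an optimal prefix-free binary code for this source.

Repeatedly combine the two least-probable nodes; the expected code length is the sum of the merged weights.
merge 7/100 + 3/20 → 11/50
merge 3/20 + 9/50 → 33/100
merge 11/50 + 11/50 → 11/25
merge 23/100 + 33/100 → 14/25
merge 11/25 + 14/25 → 1
L = 11/50 + 33/100 + 11/25 + 14/25 + 1 = 51/20 = 2.55 bits/symbol.

2.55 bits/symbol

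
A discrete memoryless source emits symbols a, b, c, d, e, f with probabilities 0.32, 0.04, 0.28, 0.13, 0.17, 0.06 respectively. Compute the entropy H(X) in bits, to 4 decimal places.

H = −Σ pᵢ log₂ pᵢ.
−0.32·log₂(0.32) = 0.5260
−0.04·log₂(0.04) = 0.1858
−0.28·log₂(0.28) = 0.5142
−0.13·log₂(0.13) = 0.3826
−0.17·log₂(0.17) = 0.4346
−0.06·log₂(0.06) = 0.2435
Sum ≈ 2.2868 → 2.2868 bits.

2.2868 bits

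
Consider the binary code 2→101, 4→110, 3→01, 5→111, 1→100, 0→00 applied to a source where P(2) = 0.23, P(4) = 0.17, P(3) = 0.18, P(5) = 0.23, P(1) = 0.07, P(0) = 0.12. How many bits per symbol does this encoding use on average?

2.7 bits/symbol

L̄ = Σ pᵢ·ℓᵢ = 0.23·3 + 0.17·3 + 0.18·2 + 0.23·3 + 0.07·3 + 0.12·2 = 2.7 bits/symbol.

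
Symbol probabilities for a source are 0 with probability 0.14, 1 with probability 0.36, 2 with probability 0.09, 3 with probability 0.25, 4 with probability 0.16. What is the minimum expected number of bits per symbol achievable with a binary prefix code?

Repeatedly combine the two least-probable nodes; the expected code length is the sum of the merged weights.
merge 9/100 + 7/50 → 23/100
merge 4/25 + 23/100 → 39/100
merge 1/4 + 9/25 → 61/100
merge 39/100 + 61/100 → 1
L = 23/100 + 39/100 + 61/100 + 1 = 223/100 = 2.23 bits/symbol.

2.23 bits/symbol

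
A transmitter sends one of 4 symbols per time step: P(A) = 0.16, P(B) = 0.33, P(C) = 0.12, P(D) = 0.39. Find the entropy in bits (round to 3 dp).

1.848 bits

H = −Σ pᵢ log₂ pᵢ.
−0.16·log₂(0.16) = 0.4230
−0.33·log₂(0.33) = 0.5278
−0.12·log₂(0.12) = 0.3671
−0.39·log₂(0.39) = 0.5298
Sum ≈ 1.8477 → 1.848 bits.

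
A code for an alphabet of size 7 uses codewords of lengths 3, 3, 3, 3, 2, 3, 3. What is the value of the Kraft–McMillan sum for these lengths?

With common denominator 2^3 = 8: Σ 2^(−ℓᵢ) = 1/8 + 1/8 + 1/8 + 1/8 + 2/8 + 1/8 + 1/8 = 8/8 = 1.

1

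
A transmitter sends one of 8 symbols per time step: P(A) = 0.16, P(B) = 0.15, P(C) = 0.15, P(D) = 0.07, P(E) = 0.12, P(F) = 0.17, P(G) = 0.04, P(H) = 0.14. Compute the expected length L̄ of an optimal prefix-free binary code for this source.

Repeatedly combine the two least-probable nodes; the expected code length is the sum of the merged weights.
merge 1/25 + 7/100 → 11/100
merge 11/100 + 3/25 → 23/100
merge 7/50 + 3/20 → 29/100
merge 3/20 + 4/25 → 31/100
merge 17/100 + 23/100 → 2/5
merge 29/100 + 31/100 → 3/5
merge 2/5 + 3/5 → 1
L = 11/100 + 23/100 + 29/100 + 31/100 + 2/5 + 3/5 + 1 = 147/50 = 2.94 bits/symbol.

2.94 bits/symbol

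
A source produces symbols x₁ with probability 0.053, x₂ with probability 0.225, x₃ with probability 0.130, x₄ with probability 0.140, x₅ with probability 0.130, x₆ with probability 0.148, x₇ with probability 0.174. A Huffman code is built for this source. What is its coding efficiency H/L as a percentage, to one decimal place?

Entropy H = −Σ p log₂ p ≈ 2.7181 bits.
Huffman merges: 53/1000+13/100→183/1000; 13/100+7/50→27/100; 37/250+87/500→161/500; 183/1000+9/40→51/125; 27/100+161/500→74/125; 51/125+74/125→1. L = 111/40 ≈ 2.7750.
Efficiency = H/L = 2.7181/2.7750 = 98.0%.

98.0%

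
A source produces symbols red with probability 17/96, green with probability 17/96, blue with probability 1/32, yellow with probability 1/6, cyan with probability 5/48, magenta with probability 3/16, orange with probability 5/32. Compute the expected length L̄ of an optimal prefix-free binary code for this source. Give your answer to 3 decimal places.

2.771 bits/symbol

Repeatedly combine the two least-probable nodes; the expected code length is the sum of the merged weights.
merge 1/32 + 5/48 → 13/96
merge 13/96 + 5/32 → 7/24
merge 1/6 + 17/96 → 11/32
merge 17/96 + 3/16 → 35/96
merge 7/24 + 11/32 → 61/96
merge 35/96 + 61/96 → 1
L = 13/96 + 7/24 + 11/32 + 35/96 + 61/96 + 1 = 133/48 ≈ 2.771 bits/symbol.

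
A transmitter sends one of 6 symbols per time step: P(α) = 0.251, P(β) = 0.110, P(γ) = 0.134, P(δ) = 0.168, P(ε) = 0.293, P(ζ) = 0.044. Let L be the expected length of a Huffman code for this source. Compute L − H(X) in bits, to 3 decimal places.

Entropy H = −Σ p log₂ p ≈ 2.3889 bits.
Huffman merges: 11/250+11/100→77/500; 67/500+77/500→36/125; 21/125+251/1000→419/1000; 36/125+293/1000→581/1000; 419/1000+581/1000→1. L = 1221/500 ≈ 2.4420.
L − H = 2.4420 − 2.3889 = 0.053 bits.

0.053 bits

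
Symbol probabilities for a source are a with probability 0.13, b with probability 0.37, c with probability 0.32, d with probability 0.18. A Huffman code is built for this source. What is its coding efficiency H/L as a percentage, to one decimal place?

Entropy H = −Σ p log₂ p ≈ 1.8847 bits.
Huffman merges: 13/100+9/50→31/100; 31/100+8/25→63/100; 37/100+63/100→1. L = 97/50 ≈ 1.9400.
Efficiency = H/L = 1.8847/1.9400 = 97.2%.

97.2%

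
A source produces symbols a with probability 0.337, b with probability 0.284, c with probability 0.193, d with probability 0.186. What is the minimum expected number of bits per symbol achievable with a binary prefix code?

2 bits/symbol

Repeatedly combine the two least-probable nodes; the expected code length is the sum of the merged weights.
merge 93/500 + 193/1000 → 379/1000
merge 71/250 + 337/1000 → 621/1000
merge 379/1000 + 621/1000 → 1
L = 379/1000 + 621/1000 + 1 = 2 bits/symbol.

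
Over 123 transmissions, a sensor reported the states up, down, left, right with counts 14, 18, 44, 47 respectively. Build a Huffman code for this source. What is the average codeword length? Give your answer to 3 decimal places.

1.878 bits/symbol

Probabilities are the counts divided by 123.
Repeatedly combine the two least-probable nodes; the expected code length is the sum of the merged weights.
merge 14/123 + 6/41 → 32/123
merge 32/123 + 44/123 → 76/123
merge 47/123 + 76/123 → 1
L = 32/123 + 76/123 + 1 = 77/41 ≈ 1.878 bits/symbol.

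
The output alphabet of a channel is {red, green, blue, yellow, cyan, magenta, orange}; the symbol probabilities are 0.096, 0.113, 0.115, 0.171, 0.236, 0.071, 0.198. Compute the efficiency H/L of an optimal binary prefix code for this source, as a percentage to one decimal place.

Entropy H = −Σ p log₂ p ≈ 2.6997 bits.
Huffman merges: 71/1000+12/125→167/1000; 113/1000+23/200→57/250; 167/1000+171/1000→169/500; 99/500+57/250→213/500; 59/250+169/500→287/500; 213/500+287/500→1. L = 2733/1000 ≈ 2.7330.
Efficiency = H/L = 2.6997/2.7330 = 98.8%.

98.8%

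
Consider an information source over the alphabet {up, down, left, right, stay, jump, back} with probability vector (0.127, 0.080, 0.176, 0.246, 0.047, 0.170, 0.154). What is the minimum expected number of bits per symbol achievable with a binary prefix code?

2.705 bits/symbol

Repeatedly combine the two least-probable nodes; the expected code length is the sum of the merged weights.
merge 47/1000 + 2/25 → 127/1000
merge 127/1000 + 127/1000 → 127/500
merge 77/500 + 17/100 → 81/250
merge 22/125 + 123/500 → 211/500
merge 127/500 + 81/250 → 289/500
merge 211/500 + 289/500 → 1
L = 127/1000 + 127/500 + 81/250 + 211/500 + 289/500 + 1 = 541/200 = 2.705 bits/symbol.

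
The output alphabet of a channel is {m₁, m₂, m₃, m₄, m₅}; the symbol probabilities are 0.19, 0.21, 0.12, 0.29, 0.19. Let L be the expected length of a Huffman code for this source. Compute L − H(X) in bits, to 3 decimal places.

0.042 bits

Entropy H = −Σ p log₂ p ≈ 2.2682 bits.
Huffman merges: 3/25+19/100→31/100; 19/100+21/100→2/5; 29/100+31/100→3/5; 2/5+3/5→1. L = 231/100 ≈ 2.3100.
L − H = 2.3100 − 2.2682 = 0.042 bits.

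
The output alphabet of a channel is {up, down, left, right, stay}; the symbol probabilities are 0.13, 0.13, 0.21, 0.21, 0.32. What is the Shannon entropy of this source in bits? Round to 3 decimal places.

2.237 bits

H = −Σ pᵢ log₂ pᵢ.
−0.13·log₂(0.13) = 0.3826
−0.13·log₂(0.13) = 0.3826
−0.21·log₂(0.21) = 0.4728
−0.21·log₂(0.21) = 0.4728
−0.32·log₂(0.32) = 0.5260
Sum ≈ 2.2370 → 2.237 bits.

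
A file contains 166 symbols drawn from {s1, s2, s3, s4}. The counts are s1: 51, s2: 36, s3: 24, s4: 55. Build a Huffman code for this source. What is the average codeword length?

Probabilities are the counts divided by 166.
Repeatedly combine the two least-probable nodes; the expected code length is the sum of the merged weights.
merge 12/83 + 18/83 → 30/83
merge 51/166 + 55/166 → 53/83
merge 30/83 + 53/83 → 1
L = 30/83 + 53/83 + 1 = 2 bits/symbol.

2 bits/symbol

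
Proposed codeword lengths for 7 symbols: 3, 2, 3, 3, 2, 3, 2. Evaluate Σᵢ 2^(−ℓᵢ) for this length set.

1.25

With common denominator 2^3 = 8: Σ 2^(−ℓᵢ) = 1/8 + 2/8 + 1/8 + 1/8 + 2/8 + 1/8 + 2/8 = 10/8 = 1.25.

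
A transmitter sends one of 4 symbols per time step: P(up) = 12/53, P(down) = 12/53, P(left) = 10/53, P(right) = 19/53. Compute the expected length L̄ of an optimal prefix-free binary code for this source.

2 bits/symbol

Repeatedly combine the two least-probable nodes; the expected code length is the sum of the merged weights.
merge 10/53 + 12/53 → 22/53
merge 12/53 + 19/53 → 31/53
merge 22/53 + 31/53 → 1
L = 22/53 + 31/53 + 1 = 2 bits/symbol.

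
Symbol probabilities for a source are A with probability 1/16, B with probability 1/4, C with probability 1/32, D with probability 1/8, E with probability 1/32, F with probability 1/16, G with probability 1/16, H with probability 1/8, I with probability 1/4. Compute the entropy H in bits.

2.8125 bits

Each probability is a power of 1/2, so log₂(1/p) is an integer.
H = Σ p·log₂(1/p) = 1/16·4 + 1/4·2 + 1/32·5 + 1/8·3 + 1/32·5 + 1/16·4 + 1/16·4 + 1/8·3 + 1/4·2 = 2.8125 bits.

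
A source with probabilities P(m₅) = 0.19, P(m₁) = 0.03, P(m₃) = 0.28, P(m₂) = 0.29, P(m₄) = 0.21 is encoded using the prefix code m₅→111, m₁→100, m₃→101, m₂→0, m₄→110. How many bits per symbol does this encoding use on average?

2.42 bits/symbol

L̄ = Σ pᵢ·ℓᵢ = 0.19·3 + 0.03·3 + 0.28·3 + 0.29·1 + 0.21·3 = 2.42 bits/symbol.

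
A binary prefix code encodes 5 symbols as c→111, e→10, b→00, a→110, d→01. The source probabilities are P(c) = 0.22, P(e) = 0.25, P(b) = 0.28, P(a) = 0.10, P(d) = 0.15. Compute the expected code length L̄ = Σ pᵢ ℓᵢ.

2.32 bits/symbol

L̄ = Σ pᵢ·ℓᵢ = 0.22·3 + 0.25·2 + 0.28·2 + 0.10·3 + 0.15·2 = 2.32 bits/symbol.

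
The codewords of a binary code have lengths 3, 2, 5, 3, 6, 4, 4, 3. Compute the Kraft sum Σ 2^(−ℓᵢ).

0.796875

With common denominator 2^6 = 64: Σ 2^(−ℓᵢ) = 8/64 + 16/64 + 2/64 + 8/64 + 1/64 + 4/64 + 4/64 + 8/64 = 51/64 = 0.796875.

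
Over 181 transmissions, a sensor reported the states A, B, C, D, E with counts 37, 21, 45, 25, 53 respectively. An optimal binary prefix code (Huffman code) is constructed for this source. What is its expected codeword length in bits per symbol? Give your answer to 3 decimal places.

Probabilities are the counts divided by 181.
Repeatedly combine the two least-probable nodes; the expected code length is the sum of the merged weights.
merge 21/181 + 25/181 → 46/181
merge 37/181 + 45/181 → 82/181
merge 46/181 + 53/181 → 99/181
merge 82/181 + 99/181 → 1
L = 46/181 + 82/181 + 99/181 + 1 = 408/181 ≈ 2.254 bits/symbol.

2.254 bits/symbol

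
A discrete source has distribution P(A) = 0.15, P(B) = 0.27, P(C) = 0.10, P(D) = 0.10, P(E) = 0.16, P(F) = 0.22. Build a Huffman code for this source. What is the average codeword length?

Repeatedly combine the two least-probable nodes; the expected code length is the sum of the merged weights.
merge 1/10 + 1/10 → 1/5
merge 3/20 + 4/25 → 31/100
merge 1/5 + 11/50 → 21/50
merge 27/100 + 31/100 → 29/50
merge 21/50 + 29/50 → 1
L = 1/5 + 31/100 + 21/50 + 29/50 + 1 = 251/100 = 2.51 bits/symbol.

2.51 bits/symbol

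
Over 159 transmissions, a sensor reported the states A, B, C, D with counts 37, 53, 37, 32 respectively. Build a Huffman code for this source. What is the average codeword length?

Probabilities are the counts divided by 159.
Repeatedly combine the two least-probable nodes; the expected code length is the sum of the merged weights.
merge 32/159 + 37/159 → 23/53
merge 37/159 + 1/3 → 30/53
merge 23/53 + 30/53 → 1
L = 23/53 + 30/53 + 1 = 2 bits/symbol.

2 bits/symbol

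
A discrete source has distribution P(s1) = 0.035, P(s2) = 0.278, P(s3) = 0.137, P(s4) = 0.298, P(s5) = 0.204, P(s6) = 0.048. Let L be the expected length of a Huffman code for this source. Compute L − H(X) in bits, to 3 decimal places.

Entropy H = −Σ p log₂ p ≈ 2.2742 bits.
Huffman merges: 7/200+6/125→83/1000; 83/1000+137/1000→11/50; 51/250+11/50→53/125; 139/500+149/500→72/125; 53/125+72/125→1. L = 2303/1000 ≈ 2.3030.
L − H = 2.3030 − 2.2742 = 0.029 bits.

0.029 bits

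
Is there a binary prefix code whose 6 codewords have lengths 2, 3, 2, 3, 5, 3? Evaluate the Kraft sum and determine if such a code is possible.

0.90625; yes

With common denominator 2^5 = 32: Σ 2^(−ℓᵢ) = 8/32 + 4/32 + 8/32 + 4/32 + 1/32 + 4/32 = 29/32 = 0.90625.
Kraft's inequality requires Σ ≤ 1; here Σ = 0.90625 ≤ 1, so such a prefix code exists.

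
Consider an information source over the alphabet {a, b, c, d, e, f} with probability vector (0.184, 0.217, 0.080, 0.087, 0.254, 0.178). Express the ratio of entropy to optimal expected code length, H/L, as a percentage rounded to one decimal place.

Entropy H = −Σ p log₂ p ≈ 2.4711 bits.
Huffman merges: 2/25+87/1000→167/1000; 167/1000+89/500→69/200; 23/125+217/1000→401/1000; 127/500+69/200→599/1000; 401/1000+599/1000→1. L = 314/125 ≈ 2.5120.
Efficiency = H/L = 2.4711/2.5120 = 98.4%.

98.4%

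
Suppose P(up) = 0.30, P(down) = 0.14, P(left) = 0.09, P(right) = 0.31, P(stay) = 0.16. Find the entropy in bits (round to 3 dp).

2.178 bits

H = −Σ pᵢ log₂ pᵢ.
−0.30·log₂(0.30) = 0.5211
−0.14·log₂(0.14) = 0.3971
−0.09·log₂(0.09) = 0.3127
−0.31·log₂(0.31) = 0.5238
−0.16·log₂(0.16) = 0.4230
Sum ≈ 2.1777 → 2.178 bits.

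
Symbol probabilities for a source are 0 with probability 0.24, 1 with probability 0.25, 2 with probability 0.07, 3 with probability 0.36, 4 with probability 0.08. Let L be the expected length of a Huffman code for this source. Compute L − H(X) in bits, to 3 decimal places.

Entropy H = −Σ p log₂ p ≈ 2.0848 bits.
Huffman merges: 7/100+2/25→3/20; 3/20+6/25→39/100; 1/4+9/25→61/100; 39/100+61/100→1. L = 43/20 ≈ 2.1500.
L − H = 2.1500 − 2.0848 = 0.065 bits.

0.065 bits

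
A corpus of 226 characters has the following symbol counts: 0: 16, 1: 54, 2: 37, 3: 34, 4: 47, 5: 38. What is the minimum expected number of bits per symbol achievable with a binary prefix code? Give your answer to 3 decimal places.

Probabilities are the counts divided by 226.
Repeatedly combine the two least-probable nodes; the expected code length is the sum of the merged weights.
merge 8/113 + 17/113 → 25/113
merge 37/226 + 19/113 → 75/226
merge 47/226 + 25/113 → 97/226
merge 27/113 + 75/226 → 129/226
merge 97/226 + 129/226 → 1
L = 25/113 + 75/226 + 97/226 + 129/226 + 1 = 577/226 ≈ 2.553 bits/symbol.

2.553 bits/symbol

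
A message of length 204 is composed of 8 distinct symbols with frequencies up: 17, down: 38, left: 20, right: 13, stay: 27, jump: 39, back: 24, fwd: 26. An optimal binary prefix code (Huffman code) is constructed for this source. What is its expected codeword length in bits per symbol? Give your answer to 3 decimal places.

Probabilities are the counts divided by 204.
Repeatedly combine the two least-probable nodes; the expected code length is the sum of the merged weights.
merge 13/204 + 1/12 → 5/34
merge 5/51 + 2/17 → 11/51
merge 13/102 + 9/68 → 53/204
merge 5/34 + 19/102 → 1/3
merge 13/68 + 11/51 → 83/204
merge 53/204 + 1/3 → 121/204
merge 83/204 + 121/204 → 1
L = 5/34 + 11/51 + 53/204 + 1/3 + 83/204 + 121/204 + 1 = 201/68 ≈ 2.956 bits/symbol.

2.956 bits/symbol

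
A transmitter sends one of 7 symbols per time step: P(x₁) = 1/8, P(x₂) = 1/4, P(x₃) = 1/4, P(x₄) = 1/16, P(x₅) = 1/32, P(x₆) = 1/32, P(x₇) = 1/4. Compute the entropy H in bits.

Each probability is a power of 1/2, so log₂(1/p) is an integer.
H = Σ p·log₂(1/p) = 1/8·3 + 1/4·2 + 1/4·2 + 1/16·4 + 1/32·5 + 1/32·5 + 1/4·2 = 2.4375 bits.

2.4375 bits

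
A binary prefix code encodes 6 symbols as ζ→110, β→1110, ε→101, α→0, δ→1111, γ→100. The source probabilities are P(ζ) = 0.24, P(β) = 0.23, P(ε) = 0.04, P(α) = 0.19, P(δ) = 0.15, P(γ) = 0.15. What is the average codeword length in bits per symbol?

L̄ = Σ pᵢ·ℓᵢ = 0.24·3 + 0.23·4 + 0.04·3 + 0.19·1 + 0.15·4 + 0.15·3 = 3 bits/symbol.

3 bits/symbol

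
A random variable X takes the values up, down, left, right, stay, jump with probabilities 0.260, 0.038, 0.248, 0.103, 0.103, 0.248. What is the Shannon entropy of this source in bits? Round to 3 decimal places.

2.358 bits

H = −Σ pᵢ log₂ pᵢ.
−0.260·log₂(0.260) = 0.5053
−0.038·log₂(0.038) = 0.1793
−0.248·log₂(0.248) = 0.4989
−0.103·log₂(0.103) = 0.3378
−0.103·log₂(0.103) = 0.3378
−0.248·log₂(0.248) = 0.4989
Sum ≈ 2.3578 → 2.358 bits.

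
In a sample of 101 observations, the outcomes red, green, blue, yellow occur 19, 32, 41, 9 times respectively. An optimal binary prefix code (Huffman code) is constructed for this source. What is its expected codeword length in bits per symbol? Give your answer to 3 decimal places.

1.871 bits/symbol

Probabilities are the counts divided by 101.
Repeatedly combine the two least-probable nodes; the expected code length is the sum of the merged weights.
merge 9/101 + 19/101 → 28/101
merge 28/101 + 32/101 → 60/101
merge 41/101 + 60/101 → 1
L = 28/101 + 60/101 + 1 = 189/101 ≈ 1.871 bits/symbol.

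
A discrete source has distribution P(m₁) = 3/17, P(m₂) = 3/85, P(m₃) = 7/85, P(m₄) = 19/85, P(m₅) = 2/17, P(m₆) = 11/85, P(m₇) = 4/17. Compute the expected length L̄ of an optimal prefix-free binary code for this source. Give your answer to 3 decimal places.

Repeatedly combine the two least-probable nodes; the expected code length is the sum of the merged weights.
merge 3/85 + 7/85 → 2/17
merge 2/17 + 2/17 → 4/17
merge 11/85 + 3/17 → 26/85
merge 19/85 + 4/17 → 39/85
merge 4/17 + 26/85 → 46/85
merge 39/85 + 46/85 → 1
L = 2/17 + 4/17 + 26/85 + 39/85 + 46/85 + 1 = 226/85 ≈ 2.659 bits/symbol.

2.659 bits/symbol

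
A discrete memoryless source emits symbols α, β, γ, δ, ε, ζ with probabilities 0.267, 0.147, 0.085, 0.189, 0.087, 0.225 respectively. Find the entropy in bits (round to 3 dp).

H = −Σ pᵢ log₂ pᵢ.
−0.267·log₂(0.267) = 0.5087
−0.147·log₂(0.147) = 0.4066
−0.085·log₂(0.085) = 0.3023
−0.189·log₂(0.189) = 0.4543
−0.087·log₂(0.087) = 0.3065
−0.225·log₂(0.225) = 0.4842
Sum ≈ 2.4625 → 2.463 bits.

2.463 bits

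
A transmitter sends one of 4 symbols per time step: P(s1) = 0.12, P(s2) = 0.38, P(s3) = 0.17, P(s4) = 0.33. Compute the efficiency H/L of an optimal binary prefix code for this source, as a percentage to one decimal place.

97.4%

Entropy H = −Σ p log₂ p ≈ 1.8599 bits.
Huffman merges: 3/25+17/100→29/100; 29/100+33/100→31/50; 19/50+31/50→1. L = 191/100 ≈ 1.9100.
Efficiency = H/L = 1.8599/1.9100 = 97.4%.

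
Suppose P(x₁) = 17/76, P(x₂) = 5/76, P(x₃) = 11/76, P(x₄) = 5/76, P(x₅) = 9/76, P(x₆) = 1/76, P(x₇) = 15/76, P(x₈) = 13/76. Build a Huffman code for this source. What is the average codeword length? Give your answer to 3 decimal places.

2.803 bits/symbol

Repeatedly combine the two least-probable nodes; the expected code length is the sum of the merged weights.
merge 1/76 + 5/76 → 3/38
merge 5/76 + 3/38 → 11/76
merge 9/76 + 11/76 → 5/19
merge 11/76 + 13/76 → 6/19
merge 15/76 + 17/76 → 8/19
merge 5/19 + 6/19 → 11/19
merge 8/19 + 11/19 → 1
L = 3/38 + 11/76 + 5/19 + 6/19 + 8/19 + 11/19 + 1 = 213/76 ≈ 2.803 bits/symbol.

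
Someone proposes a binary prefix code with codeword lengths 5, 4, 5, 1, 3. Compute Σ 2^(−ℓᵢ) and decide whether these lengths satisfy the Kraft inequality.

With common denominator 2^5 = 32: Σ 2^(−ℓᵢ) = 1/32 + 2/32 + 1/32 + 16/32 + 4/32 = 24/32 = 0.75.
Kraft's inequality requires Σ ≤ 1; here Σ = 0.75 ≤ 1, so such a prefix code exists.

0.75; yes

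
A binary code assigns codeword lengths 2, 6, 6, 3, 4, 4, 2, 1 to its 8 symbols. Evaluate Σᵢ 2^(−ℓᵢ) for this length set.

With common denominator 2^6 = 64: Σ 2^(−ℓᵢ) = 16/64 + 1/64 + 1/64 + 8/64 + 4/64 + 4/64 + 16/64 + 32/64 = 82/64 = 1.28125.

1.28125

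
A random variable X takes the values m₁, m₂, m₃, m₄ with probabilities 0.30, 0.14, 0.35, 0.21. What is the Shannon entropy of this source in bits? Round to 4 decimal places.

H = −Σ pᵢ log₂ pᵢ.
−0.30·log₂(0.30) = 0.5211
−0.14·log₂(0.14) = 0.3971
−0.35·log₂(0.35) = 0.5301
−0.21·log₂(0.21) = 0.4728
Sum ≈ 1.9211 → 1.9211 bits.

1.9211 bits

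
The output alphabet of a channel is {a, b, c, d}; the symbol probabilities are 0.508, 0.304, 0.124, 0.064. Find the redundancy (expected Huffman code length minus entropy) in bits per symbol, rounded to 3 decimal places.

Entropy H = −Σ p log₂ p ≈ 1.6458 bits.
Huffman merges: 8/125+31/250→47/250; 47/250+38/125→123/250; 123/250+127/250→1. L = 42/25 ≈ 1.6800.
L − H = 1.6800 − 1.6458 = 0.034 bits.

0.034 bits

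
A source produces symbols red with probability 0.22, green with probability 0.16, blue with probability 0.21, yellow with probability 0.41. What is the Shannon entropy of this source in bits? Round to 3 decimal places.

H = −Σ pᵢ log₂ pᵢ.
−0.22·log₂(0.22) = 0.4806
−0.16·log₂(0.16) = 0.4230
−0.21·log₂(0.21) = 0.4728
−0.41·log₂(0.41) = 0.5274
Sum ≈ 1.9038 → 1.904 bits.

1.904 bits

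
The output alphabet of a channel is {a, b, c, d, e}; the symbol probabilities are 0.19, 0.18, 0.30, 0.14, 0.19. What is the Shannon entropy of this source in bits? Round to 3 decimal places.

2.274 bits

H = −Σ pᵢ log₂ pᵢ.
−0.19·log₂(0.19) = 0.4552
−0.18·log₂(0.18) = 0.4453
−0.30·log₂(0.30) = 0.5211
−0.14·log₂(0.14) = 0.3971
−0.19·log₂(0.19) = 0.4552
Sum ≈ 2.2740 → 2.274 bits.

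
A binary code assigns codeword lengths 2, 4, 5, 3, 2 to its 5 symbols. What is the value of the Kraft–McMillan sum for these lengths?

0.71875

With common denominator 2^5 = 32: Σ 2^(−ℓᵢ) = 8/32 + 2/32 + 1/32 + 4/32 + 8/32 = 23/32 = 0.71875.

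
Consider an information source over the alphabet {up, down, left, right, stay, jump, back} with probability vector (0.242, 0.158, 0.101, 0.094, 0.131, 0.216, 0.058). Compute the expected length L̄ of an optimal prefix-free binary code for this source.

2.694 bits/symbol

Repeatedly combine the two least-probable nodes; the expected code length is the sum of the merged weights.
merge 29/500 + 47/500 → 19/125
merge 101/1000 + 131/1000 → 29/125
merge 19/125 + 79/500 → 31/100
merge 27/125 + 29/125 → 56/125
merge 121/500 + 31/100 → 69/125
merge 56/125 + 69/125 → 1
L = 19/125 + 29/125 + 31/100 + 56/125 + 69/125 + 1 = 1347/500 = 2.694 bits/symbol.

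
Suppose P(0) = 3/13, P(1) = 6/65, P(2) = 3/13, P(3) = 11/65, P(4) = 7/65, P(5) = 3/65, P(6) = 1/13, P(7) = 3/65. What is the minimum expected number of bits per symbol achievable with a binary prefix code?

Repeatedly combine the two least-probable nodes; the expected code length is the sum of the merged weights.
merge 3/65 + 3/65 → 6/65
merge 1/13 + 6/65 → 11/65
merge 6/65 + 7/65 → 1/5
merge 11/65 + 11/65 → 22/65
merge 1/5 + 3/13 → 28/65
merge 3/13 + 22/65 → 37/65
merge 28/65 + 37/65 → 1
L = 6/65 + 11/65 + 1/5 + 22/65 + 28/65 + 37/65 + 1 = 14/5 = 2.8 bits/symbol.

2.8 bits/symbol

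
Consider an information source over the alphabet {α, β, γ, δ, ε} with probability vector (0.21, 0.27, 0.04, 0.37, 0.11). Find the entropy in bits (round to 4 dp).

H = −Σ pᵢ log₂ pᵢ.
−0.21·log₂(0.21) = 0.4728
−0.27·log₂(0.27) = 0.5100
−0.04·log₂(0.04) = 0.1858
−0.37·log₂(0.37) = 0.5307
−0.11·log₂(0.11) = 0.3503
Sum ≈ 2.0496 → 2.0496 bits.

2.0496 bits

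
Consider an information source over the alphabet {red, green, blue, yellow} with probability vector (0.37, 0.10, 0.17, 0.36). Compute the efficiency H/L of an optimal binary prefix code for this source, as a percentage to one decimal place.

96.2%

Entropy H = −Σ p log₂ p ≈ 1.8281 bits.
Huffman merges: 1/10+17/100→27/100; 27/100+9/25→63/100; 37/100+63/100→1. L = 19/10 ≈ 1.9000.
Efficiency = H/L = 1.8281/1.9000 = 96.2%.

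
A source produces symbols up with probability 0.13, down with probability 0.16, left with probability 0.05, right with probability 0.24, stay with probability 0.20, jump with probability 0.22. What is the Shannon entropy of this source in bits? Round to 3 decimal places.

H = −Σ pᵢ log₂ pᵢ.
−0.13·log₂(0.13) = 0.3826
−0.16·log₂(0.16) = 0.4230
−0.05·log₂(0.05) = 0.2161
−0.24·log₂(0.24) = 0.4941
−0.20·log₂(0.20) = 0.4644
−0.22·log₂(0.22) = 0.4806
Sum ≈ 2.4609 → 2.461 bits.

2.461 bits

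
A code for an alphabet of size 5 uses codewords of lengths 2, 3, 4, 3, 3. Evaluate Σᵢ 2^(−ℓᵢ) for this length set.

With common denominator 2^4 = 16: Σ 2^(−ℓᵢ) = 4/16 + 2/16 + 1/16 + 2/16 + 2/16 = 11/16 = 0.6875.

0.6875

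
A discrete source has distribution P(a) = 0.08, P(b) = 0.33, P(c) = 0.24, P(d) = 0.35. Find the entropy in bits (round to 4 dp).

1.8436 bits

H = −Σ pᵢ log₂ pᵢ.
−0.08·log₂(0.08) = 0.2915
−0.33·log₂(0.33) = 0.5278
−0.24·log₂(0.24) = 0.4941
−0.35·log₂(0.35) = 0.5301
Sum ≈ 1.8436 → 1.8436 bits.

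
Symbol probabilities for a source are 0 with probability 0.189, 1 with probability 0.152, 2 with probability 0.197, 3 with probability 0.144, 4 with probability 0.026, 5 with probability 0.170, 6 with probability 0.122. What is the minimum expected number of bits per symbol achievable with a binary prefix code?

Repeatedly combine the two least-probable nodes; the expected code length is the sum of the merged weights.
merge 13/500 + 61/500 → 37/250
merge 18/125 + 37/250 → 73/250
merge 19/125 + 17/100 → 161/500
merge 189/1000 + 197/1000 → 193/500
merge 73/250 + 161/500 → 307/500
merge 193/500 + 307/500 → 1
L = 37/250 + 73/250 + 161/500 + 193/500 + 307/500 + 1 = 1381/500 = 2.762 bits/symbol.

2.762 bits/symbol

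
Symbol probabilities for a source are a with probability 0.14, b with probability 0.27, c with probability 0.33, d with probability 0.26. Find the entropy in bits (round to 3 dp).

H = −Σ pᵢ log₂ pᵢ.
−0.14·log₂(0.14) = 0.3971
−0.27·log₂(0.27) = 0.5100
−0.33·log₂(0.33) = 0.5278
−0.26·log₂(0.26) = 0.5053
Sum ≈ 1.9402 → 1.940 bits.

1.940 bits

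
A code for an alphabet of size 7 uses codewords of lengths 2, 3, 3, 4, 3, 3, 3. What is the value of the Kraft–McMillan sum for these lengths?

0.9375

With common denominator 2^4 = 16: Σ 2^(−ℓᵢ) = 4/16 + 2/16 + 2/16 + 1/16 + 2/16 + 2/16 + 2/16 = 15/16 = 0.9375.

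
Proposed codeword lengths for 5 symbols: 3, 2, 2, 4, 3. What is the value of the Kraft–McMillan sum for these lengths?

With common denominator 2^4 = 16: Σ 2^(−ℓᵢ) = 2/16 + 4/16 + 4/16 + 1/16 + 2/16 = 13/16 = 0.8125.

0.8125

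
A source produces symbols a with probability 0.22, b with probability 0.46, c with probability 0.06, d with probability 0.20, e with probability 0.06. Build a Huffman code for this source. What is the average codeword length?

Repeatedly combine the two least-probable nodes; the expected code length is the sum of the merged weights.
merge 3/50 + 3/50 → 3/25
merge 3/25 + 1/5 → 8/25
merge 11/50 + 8/25 → 27/50
merge 23/50 + 27/50 → 1
L = 3/25 + 8/25 + 27/50 + 1 = 99/50 = 1.98 bits/symbol.

1.98 bits/symbol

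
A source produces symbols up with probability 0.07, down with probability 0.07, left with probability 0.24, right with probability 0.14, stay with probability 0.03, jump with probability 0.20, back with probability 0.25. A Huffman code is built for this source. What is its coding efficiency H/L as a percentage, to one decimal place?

98.6%

Entropy H = −Σ p log₂ p ≈ 2.5445 bits.
Huffman merges: 3/100+7/100→1/10; 7/100+1/10→17/100; 7/50+17/100→31/100; 1/5+6/25→11/25; 1/4+31/100→14/25; 11/25+14/25→1. L = 129/50 ≈ 2.5800.
Efficiency = H/L = 2.5445/2.5800 = 98.6%.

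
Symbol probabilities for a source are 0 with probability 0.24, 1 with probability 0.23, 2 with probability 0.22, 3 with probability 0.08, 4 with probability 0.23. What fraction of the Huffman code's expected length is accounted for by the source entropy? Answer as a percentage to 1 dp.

97.5%

Entropy H = −Σ p log₂ p ≈ 2.2416 bits.
Huffman merges: 2/25+11/50→3/10; 23/100+23/100→23/50; 6/25+3/10→27/50; 23/50+27/50→1. L = 23/10 ≈ 2.3000.
Efficiency = H/L = 2.2416/2.3000 = 97.5%.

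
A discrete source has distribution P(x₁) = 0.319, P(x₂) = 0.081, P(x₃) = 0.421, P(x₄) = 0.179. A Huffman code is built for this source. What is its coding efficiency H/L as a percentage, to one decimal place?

Entropy H = −Σ p log₂ p ≈ 1.7893 bits.
Huffman merges: 81/1000+179/1000→13/50; 13/50+319/1000→579/1000; 421/1000+579/1000→1. L = 1839/1000 ≈ 1.8390.
Efficiency = H/L = 1.7893/1.8390 = 97.3%.

97.3%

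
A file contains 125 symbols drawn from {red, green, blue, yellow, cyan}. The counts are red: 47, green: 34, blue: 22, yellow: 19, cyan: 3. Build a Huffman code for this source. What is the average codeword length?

2.152 bits/symbol

Probabilities are the counts divided by 125.
Repeatedly combine the two least-probable nodes; the expected code length is the sum of the merged weights.
merge 3/125 + 19/125 → 22/125
merge 22/125 + 22/125 → 44/125
merge 34/125 + 44/125 → 78/125
merge 47/125 + 78/125 → 1
L = 22/125 + 44/125 + 78/125 + 1 = 269/125 = 2.152 bits/symbol.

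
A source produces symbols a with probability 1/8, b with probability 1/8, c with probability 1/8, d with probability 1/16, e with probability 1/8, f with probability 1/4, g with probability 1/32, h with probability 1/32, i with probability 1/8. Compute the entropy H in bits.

Each probability is a power of 1/2, so log₂(1/p) is an integer.
H = Σ p·log₂(1/p) = 1/8·3 + 1/8·3 + 1/8·3 + 1/16·4 + 1/8·3 + 1/4·2 + 1/32·5 + 1/32·5 + 1/8·3 = 2.9375 bits.

2.9375 bits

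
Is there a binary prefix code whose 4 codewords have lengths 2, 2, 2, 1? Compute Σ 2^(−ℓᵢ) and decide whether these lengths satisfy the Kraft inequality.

With common denominator 2^2 = 4: Σ 2^(−ℓᵢ) = 1/4 + 1/4 + 1/4 + 2/4 = 5/4 = 1.25.
Kraft's inequality requires Σ ≤ 1; here Σ = 1.25 > 1, so no such prefix code exists.

1.25; no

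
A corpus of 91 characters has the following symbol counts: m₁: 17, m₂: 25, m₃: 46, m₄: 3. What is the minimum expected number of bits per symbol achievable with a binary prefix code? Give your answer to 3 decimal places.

1.714 bits/symbol

Probabilities are the counts divided by 91.
Repeatedly combine the two least-probable nodes; the expected code length is the sum of the merged weights.
merge 3/91 + 17/91 → 20/91
merge 20/91 + 25/91 → 45/91
merge 45/91 + 46/91 → 1
L = 20/91 + 45/91 + 1 = 12/7 ≈ 1.714 bits/symbol.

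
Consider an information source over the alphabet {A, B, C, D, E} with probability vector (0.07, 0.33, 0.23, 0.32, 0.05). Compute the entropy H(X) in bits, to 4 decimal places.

2.0262 bits

H = −Σ pᵢ log₂ pᵢ.
−0.07·log₂(0.07) = 0.2686
−0.33·log₂(0.33) = 0.5278
−0.23·log₂(0.23) = 0.4877
−0.32·log₂(0.32) = 0.5260
−0.05·log₂(0.05) = 0.2161
Sum ≈ 2.0262 → 2.0262 bits.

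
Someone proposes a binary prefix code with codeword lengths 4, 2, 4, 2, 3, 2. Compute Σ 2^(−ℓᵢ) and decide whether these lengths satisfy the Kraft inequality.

With common denominator 2^4 = 16: Σ 2^(−ℓᵢ) = 1/16 + 4/16 + 1/16 + 4/16 + 2/16 + 4/16 = 16/16 = 1.
Kraft's inequality requires Σ ≤ 1; here Σ = 1 ≤ 1, so such a prefix code exists.

1; yes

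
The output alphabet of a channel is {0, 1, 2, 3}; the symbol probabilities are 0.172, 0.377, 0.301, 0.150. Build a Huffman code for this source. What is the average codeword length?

Repeatedly combine the two least-probable nodes; the expected code length is the sum of the merged weights.
merge 3/20 + 43/250 → 161/500
merge 301/1000 + 161/500 → 623/1000
merge 377/1000 + 623/1000 → 1
L = 161/500 + 623/1000 + 1 = 389/200 = 1.945 bits/symbol.

1.945 bits/symbol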